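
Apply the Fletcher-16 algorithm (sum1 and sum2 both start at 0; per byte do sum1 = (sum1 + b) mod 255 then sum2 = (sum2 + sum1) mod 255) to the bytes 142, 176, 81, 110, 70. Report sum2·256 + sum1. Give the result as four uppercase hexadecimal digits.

A245

Running sums (mod 255):
  after byte 0 (142): sum1=142, sum2=142
  after byte 1 (176): sum1=63, sum2=205
  after byte 2 (81): sum1=144, sum2=94
  after byte 3 (110): sum1=254, sum2=93
  after byte 4 (70): sum1=69, sum2=162
Checksum = sum2·256 + sum1 = 162·256 + 69 = 41541 = 0xA245.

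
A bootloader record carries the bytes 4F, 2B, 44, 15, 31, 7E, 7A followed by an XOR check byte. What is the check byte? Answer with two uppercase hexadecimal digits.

00

XOR the bytes together:
  start with 0x4F
  0x4F ⊕ 0x2B = 0x64
  0x64 ⊕ 0x44 = 0x20
  0x20 ⊕ 0x15 = 0x35
  0x35 ⊕ 0x31 = 0x04
  0x04 ⊕ 0x7E = 0x7A
  0x7A ⊕ 0x7A = 0x00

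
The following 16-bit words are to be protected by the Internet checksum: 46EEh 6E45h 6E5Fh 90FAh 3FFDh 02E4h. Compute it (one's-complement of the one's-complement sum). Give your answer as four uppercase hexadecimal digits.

One's-complement addition (fold any carry out of bit 15 back into bit 0):
  0x46EE + 0x6E45 = 0x0B533
  0xB533 + 0x6E5F = 0x12392 → wrap carry → 0x2393
  0x2393 + 0x90FA = 0x0B48D
  0xB48D + 0x3FFD = 0x0F48A
  0xF48A + 0x02E4 = 0x0F76E
One's-complement sum = 0xF76E.
Checksum = ~0xF76E & 0xFFFF = 0x0891.

0891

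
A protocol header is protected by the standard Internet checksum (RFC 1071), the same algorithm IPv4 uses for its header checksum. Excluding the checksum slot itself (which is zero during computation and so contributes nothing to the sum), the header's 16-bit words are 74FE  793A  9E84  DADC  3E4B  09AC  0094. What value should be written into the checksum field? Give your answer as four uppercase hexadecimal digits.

One's-complement addition (fold any carry out of bit 15 back into bit 0):
  0x74FE + 0x793A = 0x0EE38
  0xEE38 + 0x9E84 = 0x18CBC → wrap carry → 0x8CBD
  0x8CBD + 0xDADC = 0x16799 → wrap carry → 0x679A
  0x679A + 0x3E4B = 0x0A5E5
  0xA5E5 + 0x09AC = 0x0AF91
  0xAF91 + 0x0094 = 0x0B025
One's-complement sum = 0xB025.
Checksum = ~0xB025 & 0xFFFF = 0x4FDA.

4FDA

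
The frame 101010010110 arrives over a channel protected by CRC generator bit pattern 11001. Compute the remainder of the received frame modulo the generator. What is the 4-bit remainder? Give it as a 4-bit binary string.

0000

Modulo-2 division of 101010010110 by 11001:
  pos 0: 10101 XOR 11001 = 01100
  pos 1: 11000 XOR 11001 = 00001
  pos 5: 10101 XOR 11001 = 01100
  pos 6: 11001 XOR 11001 = 00000
Remainder = 0000 (zero — the frame passes the CRC check).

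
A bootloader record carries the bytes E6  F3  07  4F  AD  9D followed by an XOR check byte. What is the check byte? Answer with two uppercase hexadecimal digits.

6D

XOR the bytes together:
  start with 0xE6
  0xE6 ⊕ 0xF3 = 0x15
  0x15 ⊕ 0x07 = 0x12
  0x12 ⊕ 0x4F = 0x5D
  0x5D ⊕ 0xAD = 0xF0
  0xF0 ⊕ 0x9D = 0x6D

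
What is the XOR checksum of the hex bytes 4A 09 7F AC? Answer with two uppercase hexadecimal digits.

XOR the bytes together:
  start with 0x4A
  0x4A ⊕ 0x09 = 0x43
  0x43 ⊕ 0x7F = 0x3C
  0x3C ⊕ 0xAC = 0x90

90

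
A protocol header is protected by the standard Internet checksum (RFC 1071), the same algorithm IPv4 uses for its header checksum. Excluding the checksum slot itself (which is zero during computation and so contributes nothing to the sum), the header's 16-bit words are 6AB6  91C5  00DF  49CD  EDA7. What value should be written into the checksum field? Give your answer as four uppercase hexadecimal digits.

CB2F

One's-complement addition (fold any carry out of bit 15 back into bit 0):
  0x6AB6 + 0x91C5 = 0x0FC7B
  0xFC7B + 0x00DF = 0x0FD5A
  0xFD5A + 0x49CD = 0x14727 → wrap carry → 0x4728
  0x4728 + 0xEDA7 = 0x134CF → wrap carry → 0x34D0
One's-complement sum = 0x34D0.
Checksum = ~0x34D0 & 0xFFFF = 0xCB2F.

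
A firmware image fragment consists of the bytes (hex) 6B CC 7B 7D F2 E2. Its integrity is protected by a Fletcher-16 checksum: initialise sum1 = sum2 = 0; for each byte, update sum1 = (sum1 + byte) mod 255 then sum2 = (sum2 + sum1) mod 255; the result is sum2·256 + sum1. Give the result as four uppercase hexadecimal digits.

Running sums (mod 255):
  after byte 0 (6B): sum1=107, sum2=107
  after byte 1 (CC): sum1=56, sum2=163
  after byte 2 (7B): sum1=179, sum2=87
  after byte 3 (7D): sum1=49, sum2=136
  after byte 4 (F2): sum1=36, sum2=172
  after byte 5 (E2): sum1=7, sum2=179
Checksum = sum2·256 + sum1 = 179·256 + 7 = 45831 = 0xB307.

B307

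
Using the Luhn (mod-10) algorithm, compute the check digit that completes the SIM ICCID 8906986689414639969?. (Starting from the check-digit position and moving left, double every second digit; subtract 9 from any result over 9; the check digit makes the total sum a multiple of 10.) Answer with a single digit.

4

Partial digits right→left: 9 6 9 9 3 6 4 1 4 9 8 6 6 8 9 6 0 9 8
Double every second digit counting from the check-digit position (so the 1st, 3rd, 5th, ... of the partial from the right).
  doubled (with −9 where >9): 9 9 6 8 8 7 3 9 0 7 → sum 66
  kept as-is: 6 9 6 1 9 6 8 6 9 → sum 60
Total = 66 + 60 = 126.
Check digit = (10 − (126 mod 10)) mod 10 = 4.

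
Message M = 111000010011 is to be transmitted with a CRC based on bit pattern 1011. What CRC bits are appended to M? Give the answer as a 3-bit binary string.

Append 3 zeros: 111000010011000. Divide by 1011 (XOR where the leading bit is 1):
  pos 0: 1110 XOR 1011 = 0101
  pos 1: 1010 XOR 1011 = 0001
  pos 4: 1001 XOR 1011 = 0010
  pos 6: 1000 XOR 1011 = 0011
  pos 8: 1111 XOR 1011 = 0100
  pos 9: 1000 XOR 1011 = 0011
  pos 11: 1100 XOR 1011 = 0111
Remainder (last 3 bits) = 111. This is the CRC / FCS.

111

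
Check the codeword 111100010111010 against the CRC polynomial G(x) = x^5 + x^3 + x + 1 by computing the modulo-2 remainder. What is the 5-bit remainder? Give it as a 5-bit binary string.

Modulo-2 division of 111100010111010 by 101011:
  pos 0: 111100 XOR 101011 = 010111
  pos 1: 101110 XOR 101011 = 000101
  pos 4: 101101 XOR 101011 = 000110
  pos 7: 110110 XOR 101011 = 011101
  pos 8: 111011 XOR 101011 = 010000
  pos 9: 100000 XOR 101011 = 001011
Remainder = 01011 (nonzero — an error is detected).

01011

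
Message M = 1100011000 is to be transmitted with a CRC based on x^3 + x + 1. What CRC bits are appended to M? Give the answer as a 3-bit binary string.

101

Append 3 zeros: 1100011000000. Divide by 1011 (XOR where the leading bit is 1):
  pos 0: 1100 XOR 1011 = 0111
  pos 1: 1110 XOR 1011 = 0101
  pos 2: 1011 XOR 1011 = 0000
  pos 6: 1000 XOR 1011 = 0011
  pos 8: 1100 XOR 1011 = 0111
  pos 9: 1110 XOR 1011 = 0101
Remainder (last 3 bits) = 101. This is the CRC / FCS.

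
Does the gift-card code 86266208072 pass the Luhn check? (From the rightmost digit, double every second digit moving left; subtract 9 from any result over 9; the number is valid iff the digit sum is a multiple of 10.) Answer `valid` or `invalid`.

valid

From the right, keep odd positions and double even positions (subtract 9 from any doubled value over 9):
  doubled (positions 2,4,...): 5 7 4 3 3 → sum 22
  kept (positions 1,3,...): 2 0 0 6 2 8 → sum 18
Total = 40.
40 mod 10 = 0, so the number is valid.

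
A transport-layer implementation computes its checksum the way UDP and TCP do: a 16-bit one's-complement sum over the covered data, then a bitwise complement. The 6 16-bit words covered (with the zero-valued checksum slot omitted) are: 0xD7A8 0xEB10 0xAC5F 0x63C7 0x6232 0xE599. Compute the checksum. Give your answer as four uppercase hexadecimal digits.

E552

One's-complement addition (fold any carry out of bit 15 back into bit 0):
  0xD7A8 + 0xEB10 = 0x1C2B8 → wrap carry → 0xC2B9
  0xC2B9 + 0xAC5F = 0x16F18 → wrap carry → 0x6F19
  0x6F19 + 0x63C7 = 0x0D2E0
  0xD2E0 + 0x6232 = 0x13512 → wrap carry → 0x3513
  0x3513 + 0xE599 = 0x11AAC → wrap carry → 0x1AAD
One's-complement sum = 0x1AAD.
Checksum = ~0x1AAD & 0xFFFF = 0xE552.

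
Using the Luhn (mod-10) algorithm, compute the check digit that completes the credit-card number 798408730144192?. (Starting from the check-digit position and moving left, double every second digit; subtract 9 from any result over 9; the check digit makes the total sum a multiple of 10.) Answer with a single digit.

1

Partial digits right→left: 2 9 1 4 4 1 0 3 7 8 0 4 8 9 7
Double every second digit counting from the check-digit position (so the 1st, 3rd, 5th, ... of the partial from the right).
  doubled (with −9 where >9): 4 2 8 0 5 0 7 5 → sum 31
  kept as-is: 9 4 1 3 8 4 9 → sum 38
Total = 31 + 38 = 69.
Check digit = (10 − (69 mod 10)) mod 10 = 1.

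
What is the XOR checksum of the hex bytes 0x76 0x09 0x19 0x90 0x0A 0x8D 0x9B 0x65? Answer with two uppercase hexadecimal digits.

XOR the bytes together:
  start with 0x76
  0x76 ⊕ 0x09 = 0x7F
  0x7F ⊕ 0x19 = 0x66
  0x66 ⊕ 0x90 = 0xF6
  0xF6 ⊕ 0x0A = 0xFC
  0xFC ⊕ 0x8D = 0x71
  0x71 ⊕ 0x9B = 0xEA
  0xEA ⊕ 0x65 = 0x8F

8F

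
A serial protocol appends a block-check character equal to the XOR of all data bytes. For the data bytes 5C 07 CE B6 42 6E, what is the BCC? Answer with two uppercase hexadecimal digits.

XOR the bytes together:
  start with 0x5C
  0x5C ⊕ 0x07 = 0x5B
  0x5B ⊕ 0xCE = 0x95
  0x95 ⊕ 0xB6 = 0x23
  0x23 ⊕ 0x42 = 0x61
  0x61 ⊕ 0x6E = 0x0F

0F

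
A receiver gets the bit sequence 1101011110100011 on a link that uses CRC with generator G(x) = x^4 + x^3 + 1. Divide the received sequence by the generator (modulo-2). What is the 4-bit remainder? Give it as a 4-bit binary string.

Modulo-2 division of 1101011110100011 by 11001:
  pos 0: 11010 XOR 11001 = 00011
  pos 3: 11111 XOR 11001 = 00110
  pos 5: 11010 XOR 11001 = 00011
  pos 8: 11100 XOR 11001 = 00101
  pos 10: 10101 XOR 11001 = 01100
  pos 11: 11001 XOR 11001 = 00000
Remainder = 0000 (zero — the frame passes the CRC check).

0000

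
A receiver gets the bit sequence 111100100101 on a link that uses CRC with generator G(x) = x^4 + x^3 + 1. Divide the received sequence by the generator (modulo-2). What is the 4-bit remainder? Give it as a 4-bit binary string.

Modulo-2 division of 111100100101 by 11001:
  pos 0: 11110 XOR 11001 = 00111
  pos 2: 11101 XOR 11001 = 00100
  pos 4: 10000 XOR 11001 = 01001
  pos 5: 10011 XOR 11001 = 01010
  pos 6: 10100 XOR 11001 = 01101
  pos 7: 11011 XOR 11001 = 00010
Remainder = 0010 (nonzero — an error is detected).

0010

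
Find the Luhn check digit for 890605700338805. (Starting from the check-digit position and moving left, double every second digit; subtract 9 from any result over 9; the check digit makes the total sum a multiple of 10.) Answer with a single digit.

Partial digits right→left: 5 0 8 8 3 3 0 0 7 5 0 6 0 9 8
Double every second digit counting from the check-digit position (so the 1st, 3rd, 5th, ... of the partial from the right).
  doubled (with −9 where >9): 1 7 6 0 5 0 0 7 → sum 26
  kept as-is: 0 8 3 0 5 6 9 → sum 31
Total = 26 + 31 = 57.
Check digit = (10 − (57 mod 10)) mod 10 = 3.

3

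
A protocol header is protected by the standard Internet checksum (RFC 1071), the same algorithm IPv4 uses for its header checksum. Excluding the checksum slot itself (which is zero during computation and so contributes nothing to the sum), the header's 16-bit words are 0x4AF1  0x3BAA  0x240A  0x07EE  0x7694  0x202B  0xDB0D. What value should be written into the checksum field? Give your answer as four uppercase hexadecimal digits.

One's-complement addition (fold any carry out of bit 15 back into bit 0):
  0x4AF1 + 0x3BAA = 0x0869B
  0x869B + 0x240A = 0x0AAA5
  0xAAA5 + 0x07EE = 0x0B293
  0xB293 + 0x7694 = 0x12927 → wrap carry → 0x2928
  0x2928 + 0x202B = 0x04953
  0x4953 + 0xDB0D = 0x12460 → wrap carry → 0x2461
One's-complement sum = 0x2461.
Checksum = ~0x2461 & 0xFFFF = 0xDB9E.

DB9E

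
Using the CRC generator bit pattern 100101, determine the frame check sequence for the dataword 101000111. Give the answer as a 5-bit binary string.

00000

Append 5 zeros: 10100011100000. Divide by 100101 (XOR where the leading bit is 1):
  pos 0: 101000 XOR 100101 = 001101
  pos 2: 110111 XOR 100101 = 010010
  pos 3: 100101 XOR 100101 = 000000
Remainder (last 5 bits) = 00000. This is the CRC / FCS.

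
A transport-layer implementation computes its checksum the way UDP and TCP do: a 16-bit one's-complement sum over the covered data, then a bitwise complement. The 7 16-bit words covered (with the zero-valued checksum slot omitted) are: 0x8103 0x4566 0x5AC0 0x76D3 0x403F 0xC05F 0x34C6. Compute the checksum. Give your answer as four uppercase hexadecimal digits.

One's-complement addition (fold any carry out of bit 15 back into bit 0):
  0x8103 + 0x4566 = 0x0C669
  0xC669 + 0x5AC0 = 0x12129 → wrap carry → 0x212A
  0x212A + 0x76D3 = 0x097FD
  0x97FD + 0x403F = 0x0D83C
  0xD83C + 0xC05F = 0x1989B → wrap carry → 0x989C
  0x989C + 0x34C6 = 0x0CD62
One's-complement sum = 0xCD62.
Checksum = ~0xCD62 & 0xFFFF = 0x329D.

329D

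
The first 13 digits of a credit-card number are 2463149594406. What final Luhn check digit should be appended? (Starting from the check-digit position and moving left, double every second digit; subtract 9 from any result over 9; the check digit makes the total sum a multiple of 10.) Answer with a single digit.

Partial digits right→left: 6 0 4 4 9 5 9 4 1 3 6 4 2
Double every second digit counting from the check-digit position (so the 1st, 3rd, 5th, ... of the partial from the right).
  doubled (with −9 where >9): 3 8 9 9 2 3 4 → sum 38
  kept as-is: 0 4 5 4 3 4 → sum 20
Total = 38 + 20 = 58.
Check digit = (10 − (58 mod 10)) mod 10 = 2.

2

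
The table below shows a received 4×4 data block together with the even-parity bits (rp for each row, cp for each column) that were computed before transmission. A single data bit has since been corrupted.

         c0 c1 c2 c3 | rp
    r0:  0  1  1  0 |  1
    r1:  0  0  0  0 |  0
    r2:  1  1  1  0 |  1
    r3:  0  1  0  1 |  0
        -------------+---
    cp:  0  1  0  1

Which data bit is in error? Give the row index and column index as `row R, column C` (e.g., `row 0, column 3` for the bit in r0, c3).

row 0, column 0

Recompute each row's even parity and compare to rp:
  r0: data parity 0, sent rp 1 → mismatch
  r1: data parity 0, sent rp 0 → ok
  r2: data parity 1, sent rp 1 → ok
  r3: data parity 0, sent rp 0 → ok
Recompute each column's even parity and compare to cp:
  c0: data parity 1, sent cp 0 → mismatch
  c1: data parity 1, sent cp 1 → ok
  c2: data parity 0, sent cp 0 → ok
  c3: data parity 1, sent cp 1 → ok
Exactly one row (r0) and one column (c0) fail → the flipped bit is at their intersection.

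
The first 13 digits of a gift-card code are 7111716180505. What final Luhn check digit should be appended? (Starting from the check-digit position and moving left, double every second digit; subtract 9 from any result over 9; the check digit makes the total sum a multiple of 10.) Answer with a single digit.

2

Partial digits right→left: 5 0 5 0 8 1 6 1 7 1 1 1 7
Double every second digit counting from the check-digit position (so the 1st, 3rd, 5th, ... of the partial from the right).
  doubled (with −9 where >9): 1 1 7 3 5 2 5 → sum 24
  kept as-is: 0 0 1 1 1 1 → sum 4
Total = 24 + 4 = 28.
Check digit = (10 − (28 mod 10)) mod 10 = 2.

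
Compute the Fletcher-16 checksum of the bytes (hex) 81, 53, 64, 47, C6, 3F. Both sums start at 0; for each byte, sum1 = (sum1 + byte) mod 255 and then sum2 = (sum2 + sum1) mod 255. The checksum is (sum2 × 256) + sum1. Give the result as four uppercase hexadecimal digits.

Running sums (mod 255):
  after byte 0 (81): sum1=129, sum2=129
  after byte 1 (53): sum1=212, sum2=86
  after byte 2 (64): sum1=57, sum2=143
  after byte 3 (47): sum1=128, sum2=16
  after byte 4 (C6): sum1=71, sum2=87
  after byte 5 (3F): sum1=134, sum2=221
Checksum = sum2·256 + sum1 = 221·256 + 134 = 56710 = 0xDD86.

DD86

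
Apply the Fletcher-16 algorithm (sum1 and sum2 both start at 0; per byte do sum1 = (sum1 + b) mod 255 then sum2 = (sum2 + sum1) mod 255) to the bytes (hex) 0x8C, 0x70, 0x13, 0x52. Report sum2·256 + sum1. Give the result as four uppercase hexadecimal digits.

Running sums (mod 255):
  after byte 0 (0x8C): sum1=140, sum2=140
  after byte 1 (0x70): sum1=252, sum2=137
  after byte 2 (0x13): sum1=16, sum2=153
  after byte 3 (0x52): sum1=98, sum2=251
Checksum = sum2·256 + sum1 = 251·256 + 98 = 64354 = 0xFB62.

FB62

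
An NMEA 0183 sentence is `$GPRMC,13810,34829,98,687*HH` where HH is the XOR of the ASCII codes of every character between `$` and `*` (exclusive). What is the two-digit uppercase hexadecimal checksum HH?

XOR the ASCII codes of the payload characters:
  'G' = 0x47 → acc = 0x47
  'P' = 0x50 → acc = 0x17
  'R' = 0x52 → acc = 0x45
  'M' = 0x4D → acc = 0x08
  'C' = 0x43 → acc = 0x4B
  ',' = 0x2C → acc = 0x67
  '1' = 0x31 → acc = 0x56
  '3' = 0x33 → acc = 0x65
  '8' = 0x38 → acc = 0x5D
  '1' = 0x31 → acc = 0x6C
  '0' = 0x30 → acc = 0x5C
  ',' = 0x2C → acc = 0x70
  '3' = 0x33 → acc = 0x43
  '4' = 0x34 → acc = 0x77
  '8' = 0x38 → acc = 0x4F
  '2' = 0x32 → acc = 0x7D
  '9' = 0x39 → acc = 0x44
  ',' = 0x2C → acc = 0x68
  '9' = 0x39 → acc = 0x51
  '8' = 0x38 → acc = 0x69
  ',' = 0x2C → acc = 0x45
  '6' = 0x36 → acc = 0x73
  '8' = 0x38 → acc = 0x4B
  '7' = 0x37 → acc = 0x7C
Checksum = 0x7C.

7C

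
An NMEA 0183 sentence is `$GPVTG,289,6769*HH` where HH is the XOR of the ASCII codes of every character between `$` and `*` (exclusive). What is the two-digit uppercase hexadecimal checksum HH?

XOR the ASCII codes of the payload characters:
  'G' = 0x47 → acc = 0x47
  'P' = 0x50 → acc = 0x17
  'V' = 0x56 → acc = 0x41
  'T' = 0x54 → acc = 0x15
  'G' = 0x47 → acc = 0x52
  ',' = 0x2C → acc = 0x7E
  '2' = 0x32 → acc = 0x4C
  '8' = 0x38 → acc = 0x74
  '9' = 0x39 → acc = 0x4D
  ',' = 0x2C → acc = 0x61
  '6' = 0x36 → acc = 0x57
  '7' = 0x37 → acc = 0x60
  '6' = 0x36 → acc = 0x56
  '9' = 0x39 → acc = 0x6F
Checksum = 0x6F.

6F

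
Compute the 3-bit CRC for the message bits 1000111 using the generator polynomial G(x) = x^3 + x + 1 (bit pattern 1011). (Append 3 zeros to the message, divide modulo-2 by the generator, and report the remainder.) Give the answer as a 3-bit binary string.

Append 3 zeros: 1000111000. Divide by 1011 (XOR where the leading bit is 1):
  pos 0: 1000 XOR 1011 = 0011
  pos 2: 1111 XOR 1011 = 0100
  pos 3: 1001 XOR 1011 = 0010
  pos 5: 1000 XOR 1011 = 0011
Remainder (last 3 bits) = 110. This is the CRC / FCS.

110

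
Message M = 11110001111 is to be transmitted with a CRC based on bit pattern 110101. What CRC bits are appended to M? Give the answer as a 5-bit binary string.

Append 5 zeros: 1111000111100000. Divide by 110101 (XOR where the leading bit is 1):
  pos 0: 111100 XOR 110101 = 001001
  pos 2: 100101 XOR 110101 = 010000
  pos 3: 100001 XOR 110101 = 010100
  pos 4: 101001 XOR 110101 = 011100
  pos 5: 111001 XOR 110101 = 001100
  pos 7: 110000 XOR 110101 = 000101
  pos 10: 101000 XOR 110101 = 011101
Remainder (last 5 bits) = 11101. This is the CRC / FCS.

11101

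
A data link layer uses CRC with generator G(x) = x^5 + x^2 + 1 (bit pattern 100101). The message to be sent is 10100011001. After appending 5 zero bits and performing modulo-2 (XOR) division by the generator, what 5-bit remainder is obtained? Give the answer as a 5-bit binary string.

10001

Append 5 zeros: 1010001100100000. Divide by 100101 (XOR where the leading bit is 1):
  pos 0: 101000 XOR 100101 = 001101
  pos 2: 110111 XOR 100101 = 010010
  pos 3: 100100 XOR 100101 = 000001
  pos 8: 101000 XOR 100101 = 001101
  pos 10: 110100 XOR 100101 = 010001
Remainder (last 5 bits) = 10001. This is the CRC / FCS.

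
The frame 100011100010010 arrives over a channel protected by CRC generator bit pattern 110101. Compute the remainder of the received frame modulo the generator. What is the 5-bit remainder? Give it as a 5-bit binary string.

Modulo-2 division of 100011100010010 by 110101:
  pos 0: 100011 XOR 110101 = 010110
  pos 1: 101101 XOR 110101 = 011000
  pos 2: 110000 XOR 110101 = 000101
  pos 5: 101001 XOR 110101 = 011100
  pos 6: 111000 XOR 110101 = 001101
  pos 8: 110101 XOR 110101 = 000000
Remainder = 00000 (zero — the frame passes the CRC check).

00000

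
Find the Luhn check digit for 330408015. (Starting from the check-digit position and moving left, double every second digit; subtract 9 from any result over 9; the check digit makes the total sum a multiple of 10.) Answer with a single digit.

Partial digits right→left: 5 1 0 8 0 4 0 3 3
Double every second digit counting from the check-digit position (so the 1st, 3rd, 5th, ... of the partial from the right).
  doubled (with −9 where >9): 1 0 0 0 6 → sum 7
  kept as-is: 1 8 4 3 → sum 16
Total = 7 + 16 = 23.
Check digit = (10 − (23 mod 10)) mod 10 = 7.

7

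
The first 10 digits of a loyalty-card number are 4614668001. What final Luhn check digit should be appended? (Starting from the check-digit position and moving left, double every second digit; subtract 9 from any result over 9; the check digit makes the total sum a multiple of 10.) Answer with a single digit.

Partial digits right→left: 1 0 0 8 6 6 4 1 6 4
Double every second digit counting from the check-digit position (so the 1st, 3rd, 5th, ... of the partial from the right).
  doubled (with −9 where >9): 2 0 3 8 3 → sum 16
  kept as-is: 0 8 6 1 4 → sum 19
Total = 16 + 19 = 35.
Check digit = (10 − (35 mod 10)) mod 10 = 5.

5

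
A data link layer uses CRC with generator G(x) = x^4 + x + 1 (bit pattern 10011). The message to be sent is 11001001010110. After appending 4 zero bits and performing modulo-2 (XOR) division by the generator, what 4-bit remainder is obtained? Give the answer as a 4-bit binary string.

0011

Append 4 zeros: 110010010101100000. Divide by 10011 (XOR where the leading bit is 1):
  pos 0: 11001 XOR 10011 = 01010
  pos 1: 10100 XOR 10011 = 00111
  pos 3: 11101 XOR 10011 = 01110
  pos 4: 11100 XOR 10011 = 01111
  pos 5: 11111 XOR 10011 = 01100
  pos 6: 11000 XOR 10011 = 01011
  pos 7: 10111 XOR 10011 = 00100
  pos 9: 10010 XOR 10011 = 00001
  pos 13: 10000 XOR 10011 = 00011
Remainder (last 4 bits) = 0011. This is the CRC / FCS.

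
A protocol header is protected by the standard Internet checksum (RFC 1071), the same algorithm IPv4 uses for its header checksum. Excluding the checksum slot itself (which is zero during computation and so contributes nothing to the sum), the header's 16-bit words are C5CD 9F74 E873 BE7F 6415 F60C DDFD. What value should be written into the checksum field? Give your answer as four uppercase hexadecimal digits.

One's-complement addition (fold any carry out of bit 15 back into bit 0):
  0xC5CD + 0x9F74 = 0x16541 → wrap carry → 0x6542
  0x6542 + 0xE873 = 0x14DB5 → wrap carry → 0x4DB6
  0x4DB6 + 0xBE7F = 0x10C35 → wrap carry → 0x0C36
  0x0C36 + 0x6415 = 0x0704B
  0x704B + 0xF60C = 0x16657 → wrap carry → 0x6658
  0x6658 + 0xDDFD = 0x14455 → wrap carry → 0x4456
One's-complement sum = 0x4456.
Checksum = ~0x4456 & 0xFFFF = 0xBBA9.

BBA9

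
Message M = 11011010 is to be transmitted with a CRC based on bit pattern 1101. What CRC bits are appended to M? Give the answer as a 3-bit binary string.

Append 3 zeros: 11011010000. Divide by 1101 (XOR where the leading bit is 1):
  pos 0: 1101 XOR 1101 = 0000
  pos 4: 1010 XOR 1101 = 0111
  pos 5: 1110 XOR 1101 = 0011
  pos 7: 1100 XOR 1101 = 0001
Remainder (last 3 bits) = 001. This is the CRC / FCS.

001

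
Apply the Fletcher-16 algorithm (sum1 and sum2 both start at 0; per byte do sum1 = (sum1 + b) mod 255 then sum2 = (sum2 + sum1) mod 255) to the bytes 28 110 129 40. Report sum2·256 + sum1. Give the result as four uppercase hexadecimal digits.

E634

Running sums (mod 255):
  after byte 0 (28): sum1=28, sum2=28
  after byte 1 (110): sum1=138, sum2=166
  after byte 2 (129): sum1=12, sum2=178
  after byte 3 (40): sum1=52, sum2=230
Checksum = sum2·256 + sum1 = 230·256 + 52 = 58932 = 0xE634.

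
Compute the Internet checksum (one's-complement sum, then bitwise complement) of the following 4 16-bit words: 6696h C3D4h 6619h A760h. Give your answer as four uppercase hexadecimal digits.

C81A

One's-complement addition (fold any carry out of bit 15 back into bit 0):
  0x6696 + 0xC3D4 = 0x12A6A → wrap carry → 0x2A6B
  0x2A6B + 0x6619 = 0x09084
  0x9084 + 0xA760 = 0x137E4 → wrap carry → 0x37E5
One's-complement sum = 0x37E5.
Checksum = ~0x37E5 & 0xFFFF = 0xC81A.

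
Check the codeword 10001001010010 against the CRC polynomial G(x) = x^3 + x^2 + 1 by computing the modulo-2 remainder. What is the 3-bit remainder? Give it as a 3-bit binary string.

Modulo-2 division of 10001001010010 by 1101:
  pos 0: 1000 XOR 1101 = 0101
  pos 1: 1011 XOR 1101 = 0110
  pos 2: 1100 XOR 1101 = 0001
  pos 5: 1010 XOR 1101 = 0111
  pos 6: 1111 XOR 1101 = 0010
  pos 8: 1000 XOR 1101 = 0101
  pos 9: 1011 XOR 1101 = 0110
  pos 10: 1100 XOR 1101 = 0001
Remainder = 001 (nonzero — an error is detected).

001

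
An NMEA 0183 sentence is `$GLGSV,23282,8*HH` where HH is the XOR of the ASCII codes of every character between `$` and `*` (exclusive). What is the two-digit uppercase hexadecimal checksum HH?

48

XOR the ASCII codes of the payload characters:
  'G' = 0x47 → acc = 0x47
  'L' = 0x4C → acc = 0x0B
  'G' = 0x47 → acc = 0x4C
  'S' = 0x53 → acc = 0x1F
  'V' = 0x56 → acc = 0x49
  ',' = 0x2C → acc = 0x65
  '2' = 0x32 → acc = 0x57
  '3' = 0x33 → acc = 0x64
  '2' = 0x32 → acc = 0x56
  '8' = 0x38 → acc = 0x6E
  '2' = 0x32 → acc = 0x5C
  ',' = 0x2C → acc = 0x70
  '8' = 0x38 → acc = 0x48
Checksum = 0x48.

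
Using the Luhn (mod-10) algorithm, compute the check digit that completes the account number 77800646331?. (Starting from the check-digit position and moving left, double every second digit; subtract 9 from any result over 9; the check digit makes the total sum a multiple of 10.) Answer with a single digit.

0

Partial digits right→left: 1 3 3 6 4 6 0 0 8 7 7
Double every second digit counting from the check-digit position (so the 1st, 3rd, 5th, ... of the partial from the right).
  doubled (with −9 where >9): 2 6 8 0 7 5 → sum 28
  kept as-is: 3 6 6 0 7 → sum 22
Total = 28 + 22 = 50.
Check digit = (10 − (50 mod 10)) mod 10 = 0.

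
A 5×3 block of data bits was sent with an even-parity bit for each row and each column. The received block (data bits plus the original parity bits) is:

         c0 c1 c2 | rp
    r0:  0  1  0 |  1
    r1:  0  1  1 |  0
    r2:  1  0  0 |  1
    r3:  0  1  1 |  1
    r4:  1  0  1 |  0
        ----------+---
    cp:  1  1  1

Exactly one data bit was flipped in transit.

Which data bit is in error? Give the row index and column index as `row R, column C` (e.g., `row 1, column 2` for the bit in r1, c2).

Recompute each row's even parity and compare to rp:
  r0: data parity 1, sent rp 1 → ok
  r1: data parity 0, sent rp 0 → ok
  r2: data parity 1, sent rp 1 → ok
  r3: data parity 0, sent rp 1 → mismatch
  r4: data parity 0, sent rp 0 → ok
Recompute each column's even parity and compare to cp:
  c0: data parity 0, sent cp 1 → mismatch
  c1: data parity 1, sent cp 1 → ok
  c2: data parity 1, sent cp 1 → ok
Exactly one row (r3) and one column (c0) fail → the flipped bit is at their intersection.

row 3, column 0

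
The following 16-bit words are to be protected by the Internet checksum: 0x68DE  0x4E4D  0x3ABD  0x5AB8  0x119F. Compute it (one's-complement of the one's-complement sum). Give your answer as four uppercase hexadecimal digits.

One's-complement addition (fold any carry out of bit 15 back into bit 0):
  0x68DE + 0x4E4D = 0x0B72B
  0xB72B + 0x3ABD = 0x0F1E8
  0xF1E8 + 0x5AB8 = 0x14CA0 → wrap carry → 0x4CA1
  0x4CA1 + 0x119F = 0x05E40
One's-complement sum = 0x5E40.
Checksum = ~0x5E40 & 0xFFFF = 0xA1BF.

A1BF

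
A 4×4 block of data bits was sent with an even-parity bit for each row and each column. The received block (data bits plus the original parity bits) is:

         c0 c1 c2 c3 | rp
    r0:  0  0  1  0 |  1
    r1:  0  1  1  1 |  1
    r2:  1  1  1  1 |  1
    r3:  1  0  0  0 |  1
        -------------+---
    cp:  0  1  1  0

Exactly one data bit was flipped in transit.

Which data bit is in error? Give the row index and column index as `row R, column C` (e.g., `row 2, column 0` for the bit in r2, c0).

Recompute each row's even parity and compare to rp:
  r0: data parity 1, sent rp 1 → ok
  r1: data parity 1, sent rp 1 → ok
  r2: data parity 0, sent rp 1 → mismatch
  r3: data parity 1, sent rp 1 → ok
Recompute each column's even parity and compare to cp:
  c0: data parity 0, sent cp 0 → ok
  c1: data parity 0, sent cp 1 → mismatch
  c2: data parity 1, sent cp 1 → ok
  c3: data parity 0, sent cp 0 → ok
Exactly one row (r2) and one column (c1) fail → the flipped bit is at their intersection.

row 2, column 1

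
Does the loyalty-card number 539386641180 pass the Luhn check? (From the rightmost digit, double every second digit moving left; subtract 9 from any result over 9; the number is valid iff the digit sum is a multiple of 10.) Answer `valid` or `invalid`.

invalid

From the right, keep odd positions and double even positions (subtract 9 from any doubled value over 9):
  doubled (positions 2,4,...): 7 2 3 7 9 1 → sum 29
  kept (positions 1,3,...): 0 1 4 6 3 3 → sum 17
Total = 46.
46 mod 10 = 6, so the number is invalid.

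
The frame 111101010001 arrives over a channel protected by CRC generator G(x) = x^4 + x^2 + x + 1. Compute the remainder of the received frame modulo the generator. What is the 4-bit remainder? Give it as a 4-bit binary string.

0100

Modulo-2 division of 111101010001 by 10111:
  pos 0: 11110 XOR 10111 = 01001
  pos 1: 10011 XOR 10111 = 00100
  pos 3: 10001 XOR 10111 = 00110
  pos 5: 11000 XOR 10111 = 01111
  pos 6: 11110 XOR 10111 = 01001
  pos 7: 10011 XOR 10111 = 00100
Remainder = 0100 (nonzero — an error is detected).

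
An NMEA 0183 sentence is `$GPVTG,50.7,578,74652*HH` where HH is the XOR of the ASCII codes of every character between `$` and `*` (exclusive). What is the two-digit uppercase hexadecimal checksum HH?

XOR the ASCII codes of the payload characters:
  'G' = 0x47 → acc = 0x47
  'P' = 0x50 → acc = 0x17
  'V' = 0x56 → acc = 0x41
  'T' = 0x54 → acc = 0x15
  'G' = 0x47 → acc = 0x52
  ',' = 0x2C → acc = 0x7E
  '5' = 0x35 → acc = 0x4B
  '0' = 0x30 → acc = 0x7B
  '.' = 0x2E → acc = 0x55
  '7' = 0x37 → acc = 0x62
  ',' = 0x2C → acc = 0x4E
  '5' = 0x35 → acc = 0x7B
  '7' = 0x37 → acc = 0x4C
  '8' = 0x38 → acc = 0x74
  ',' = 0x2C → acc = 0x58
  '7' = 0x37 → acc = 0x6F
  '4' = 0x34 → acc = 0x5B
  '6' = 0x36 → acc = 0x6D
  '5' = 0x35 → acc = 0x58
  '2' = 0x32 → acc = 0x6A
Checksum = 0x6A.

6A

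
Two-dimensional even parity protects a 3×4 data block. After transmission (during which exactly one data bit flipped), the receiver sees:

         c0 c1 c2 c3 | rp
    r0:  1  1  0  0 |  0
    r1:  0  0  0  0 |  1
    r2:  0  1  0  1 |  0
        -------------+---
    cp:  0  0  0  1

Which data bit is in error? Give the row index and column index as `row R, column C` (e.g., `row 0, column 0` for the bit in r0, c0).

row 1, column 0

Recompute each row's even parity and compare to rp:
  r0: data parity 0, sent rp 0 → ok
  r1: data parity 0, sent rp 1 → mismatch
  r2: data parity 0, sent rp 0 → ok
Recompute each column's even parity and compare to cp:
  c0: data parity 1, sent cp 0 → mismatch
  c1: data parity 0, sent cp 0 → ok
  c2: data parity 0, sent cp 0 → ok
  c3: data parity 1, sent cp 1 → ok
Exactly one row (r1) and one column (c0) fail → the flipped bit is at their intersection.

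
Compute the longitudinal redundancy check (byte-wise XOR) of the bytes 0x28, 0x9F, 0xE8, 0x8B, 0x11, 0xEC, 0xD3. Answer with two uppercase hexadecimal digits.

XOR the bytes together:
  start with 0x28
  0x28 ⊕ 0x9F = 0xB7
  0xB7 ⊕ 0xE8 = 0x5F
  0x5F ⊕ 0x8B = 0xD4
  0xD4 ⊕ 0x11 = 0xC5
  0xC5 ⊕ 0xEC = 0x29
  0x29 ⊕ 0xD3 = 0xFA

FA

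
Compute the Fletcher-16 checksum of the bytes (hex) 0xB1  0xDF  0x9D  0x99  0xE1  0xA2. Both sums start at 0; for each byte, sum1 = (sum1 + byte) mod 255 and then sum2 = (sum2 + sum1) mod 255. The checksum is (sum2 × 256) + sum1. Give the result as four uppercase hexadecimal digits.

334D

Running sums (mod 255):
  after byte 0 (0xB1): sum1=177, sum2=177
  after byte 1 (0xDF): sum1=145, sum2=67
  after byte 2 (0x9D): sum1=47, sum2=114
  after byte 3 (0x99): sum1=200, sum2=59
  after byte 4 (0xE1): sum1=170, sum2=229
  after byte 5 (0xA2): sum1=77, sum2=51
Checksum = sum2·256 + sum1 = 51·256 + 77 = 13133 = 0x334D.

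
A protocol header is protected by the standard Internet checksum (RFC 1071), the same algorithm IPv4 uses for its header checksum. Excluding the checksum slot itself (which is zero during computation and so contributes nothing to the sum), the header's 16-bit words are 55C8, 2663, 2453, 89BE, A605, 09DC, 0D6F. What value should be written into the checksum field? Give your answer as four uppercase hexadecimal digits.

One's-complement addition (fold any carry out of bit 15 back into bit 0):
  0x55C8 + 0x2663 = 0x07C2B
  0x7C2B + 0x2453 = 0x0A07E
  0xA07E + 0x89BE = 0x12A3C → wrap carry → 0x2A3D
  0x2A3D + 0xA605 = 0x0D042
  0xD042 + 0x09DC = 0x0DA1E
  0xDA1E + 0x0D6F = 0x0E78D
One's-complement sum = 0xE78D.
Checksum = ~0xE78D & 0xFFFF = 0x1872.

1872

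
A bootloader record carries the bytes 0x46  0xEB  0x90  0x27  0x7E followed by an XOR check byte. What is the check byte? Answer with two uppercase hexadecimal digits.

64

XOR the bytes together:
  start with 0x46
  0x46 ⊕ 0xEB = 0xAD
  0xAD ⊕ 0x90 = 0x3D
  0x3D ⊕ 0x27 = 0x1A
  0x1A ⊕ 0x7E = 0x64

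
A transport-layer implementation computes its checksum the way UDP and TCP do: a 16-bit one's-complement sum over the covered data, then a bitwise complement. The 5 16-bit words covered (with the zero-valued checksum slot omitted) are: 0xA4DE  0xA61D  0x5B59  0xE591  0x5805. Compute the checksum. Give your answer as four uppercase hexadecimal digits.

One's-complement addition (fold any carry out of bit 15 back into bit 0):
  0xA4DE + 0xA61D = 0x14AFB → wrap carry → 0x4AFC
  0x4AFC + 0x5B59 = 0x0A655
  0xA655 + 0xE591 = 0x18BE6 → wrap carry → 0x8BE7
  0x8BE7 + 0x5805 = 0x0E3EC
One's-complement sum = 0xE3EC.
Checksum = ~0xE3EC & 0xFFFF = 0x1C13.

1C13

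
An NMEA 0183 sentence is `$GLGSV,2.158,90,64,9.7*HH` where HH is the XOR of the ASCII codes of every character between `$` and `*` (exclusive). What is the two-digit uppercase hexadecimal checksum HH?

XOR the ASCII codes of the payload characters:
  'G' = 0x47 → acc = 0x47
  'L' = 0x4C → acc = 0x0B
  'G' = 0x47 → acc = 0x4C
  'S' = 0x53 → acc = 0x1F
  'V' = 0x56 → acc = 0x49
  ',' = 0x2C → acc = 0x65
  '2' = 0x32 → acc = 0x57
  '.' = 0x2E → acc = 0x79
  '1' = 0x31 → acc = 0x48
  '5' = 0x35 → acc = 0x7D
  '8' = 0x38 → acc = 0x45
  ',' = 0x2C → acc = 0x69
  '9' = 0x39 → acc = 0x50
  '0' = 0x30 → acc = 0x60
  ',' = 0x2C → acc = 0x4C
  '6' = 0x36 → acc = 0x7A
  '4' = 0x34 → acc = 0x4E
  ',' = 0x2C → acc = 0x62
  '9' = 0x39 → acc = 0x5B
  '.' = 0x2E → acc = 0x75
  '7' = 0x37 → acc = 0x42
Checksum = 0x42.

42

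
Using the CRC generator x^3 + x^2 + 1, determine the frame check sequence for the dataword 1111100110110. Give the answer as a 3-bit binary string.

Append 3 zeros: 1111100110110000. Divide by 1101 (XOR where the leading bit is 1):
  pos 0: 1111 XOR 1101 = 0010
  pos 2: 1010 XOR 1101 = 0111
  pos 3: 1110 XOR 1101 = 0011
  pos 5: 1111 XOR 1101 = 0010
  pos 7: 1001 XOR 1101 = 0100
  pos 8: 1001 XOR 1101 = 0100
  pos 9: 1000 XOR 1101 = 0101
  pos 10: 1010 XOR 1101 = 0111
  pos 11: 1110 XOR 1101 = 0011
Remainder (last 3 bits) = 110. This is the CRC / FCS.

110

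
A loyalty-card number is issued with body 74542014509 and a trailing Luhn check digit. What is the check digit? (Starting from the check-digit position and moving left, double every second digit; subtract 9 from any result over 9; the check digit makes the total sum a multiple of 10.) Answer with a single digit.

Partial digits right→left: 9 0 5 4 1 0 2 4 5 4 7
Double every second digit counting from the check-digit position (so the 1st, 3rd, 5th, ... of the partial from the right).
  doubled (with −9 where >9): 9 1 2 4 1 5 → sum 22
  kept as-is: 0 4 0 4 4 → sum 12
Total = 22 + 12 = 34.
Check digit = (10 − (34 mod 10)) mod 10 = 6.

6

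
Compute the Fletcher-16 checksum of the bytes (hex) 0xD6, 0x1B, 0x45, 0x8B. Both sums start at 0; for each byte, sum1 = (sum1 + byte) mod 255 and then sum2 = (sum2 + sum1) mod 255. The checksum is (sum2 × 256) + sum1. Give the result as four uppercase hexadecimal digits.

Running sums (mod 255):
  after byte 0 (0xD6): sum1=214, sum2=214
  after byte 1 (0x1B): sum1=241, sum2=200
  after byte 2 (0x45): sum1=55, sum2=0
  after byte 3 (0x8B): sum1=194, sum2=194
Checksum = sum2·256 + sum1 = 194·256 + 194 = 49858 = 0xC2C2.

C2C2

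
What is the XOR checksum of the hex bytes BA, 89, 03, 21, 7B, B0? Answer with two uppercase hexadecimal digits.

DA

XOR the bytes together:
  start with 0xBA
  0xBA ⊕ 0x89 = 0x33
  0x33 ⊕ 0x03 = 0x30
  0x30 ⊕ 0x21 = 0x11
  0x11 ⊕ 0x7B = 0x6A
  0x6A ⊕ 0xB0 = 0xDA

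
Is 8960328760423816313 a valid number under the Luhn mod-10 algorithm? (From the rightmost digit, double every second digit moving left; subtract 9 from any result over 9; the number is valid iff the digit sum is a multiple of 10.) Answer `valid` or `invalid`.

invalid

From the right, keep odd positions and double even positions (subtract 9 from any doubled value over 9):
  doubled (positions 2,4,...): 2 3 7 4 0 5 4 0 9 → sum 34
  kept (positions 1,3,...): 3 3 1 3 4 6 8 3 6 8 → sum 45
Total = 79.
79 mod 10 = 9, so the number is invalid.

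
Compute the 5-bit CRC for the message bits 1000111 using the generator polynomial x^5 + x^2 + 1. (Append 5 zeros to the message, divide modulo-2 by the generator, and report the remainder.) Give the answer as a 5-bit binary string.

11100

Append 5 zeros: 100011100000. Divide by 100101 (XOR where the leading bit is 1):
  pos 0: 100011 XOR 100101 = 000110
  pos 3: 110100 XOR 100101 = 010001
  pos 4: 100010 XOR 100101 = 000111
Remainder (last 5 bits) = 11100. This is the CRC / FCS.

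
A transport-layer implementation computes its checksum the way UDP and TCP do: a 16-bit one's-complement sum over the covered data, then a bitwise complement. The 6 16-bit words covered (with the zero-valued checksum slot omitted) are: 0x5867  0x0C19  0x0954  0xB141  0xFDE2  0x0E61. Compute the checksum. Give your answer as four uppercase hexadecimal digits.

One's-complement addition (fold any carry out of bit 15 back into bit 0):
  0x5867 + 0x0C19 = 0x06480
  0x6480 + 0x0954 = 0x06DD4
  0x6DD4 + 0xB141 = 0x11F15 → wrap carry → 0x1F16
  0x1F16 + 0xFDE2 = 0x11CF8 → wrap carry → 0x1CF9
  0x1CF9 + 0x0E61 = 0x02B5A
One's-complement sum = 0x2B5A.
Checksum = ~0x2B5A & 0xFFFF = 0xD4A5.

D4A5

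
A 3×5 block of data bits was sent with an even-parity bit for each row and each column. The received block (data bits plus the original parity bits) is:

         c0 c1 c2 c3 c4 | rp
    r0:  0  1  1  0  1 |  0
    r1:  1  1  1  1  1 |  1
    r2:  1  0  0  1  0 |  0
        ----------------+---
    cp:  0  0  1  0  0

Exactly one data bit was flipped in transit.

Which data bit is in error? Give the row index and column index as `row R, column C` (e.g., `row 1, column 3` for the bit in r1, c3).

row 0, column 2

Recompute each row's even parity and compare to rp:
  r0: data parity 1, sent rp 0 → mismatch
  r1: data parity 1, sent rp 1 → ok
  r2: data parity 0, sent rp 0 → ok
Recompute each column's even parity and compare to cp:
  c0: data parity 0, sent cp 0 → ok
  c1: data parity 0, sent cp 0 → ok
  c2: data parity 0, sent cp 1 → mismatch
  c3: data parity 0, sent cp 0 → ok
  c4: data parity 0, sent cp 0 → ok
Exactly one row (r0) and one column (c2) fail → the flipped bit is at their intersection.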